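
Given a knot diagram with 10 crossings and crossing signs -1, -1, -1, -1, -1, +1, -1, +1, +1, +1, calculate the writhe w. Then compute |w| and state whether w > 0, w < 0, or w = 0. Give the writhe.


Step 1: Count positive crossings (+1).
Positive crossings: 4
Step 2: Count negative crossings (-1).
Negative crossings: 6
Step 3: Writhe = (positive) - (negative)
w = 4 - 6 = -2
Step 4: |w| = 2, and w is negative

-2


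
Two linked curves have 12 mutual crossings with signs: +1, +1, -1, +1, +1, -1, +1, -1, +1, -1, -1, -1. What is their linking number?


Step 1: Count positive crossings: 6
Step 2: Count negative crossings: 6
Step 3: Sum of signs = 6 - 6 = 0
Step 4: Linking number = sum/2 = 0/2 = 0

0


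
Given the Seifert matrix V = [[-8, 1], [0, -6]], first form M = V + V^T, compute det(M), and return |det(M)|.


Step 1: Form V + V^T where V = [[-8, 1], [0, -6]]
  V^T = [[-8, 0], [1, -6]]
  V + V^T = [[-16, 1], [1, -12]]
Step 2: det(V + V^T) = (-16)*(-12) - 1*1
  = 192 - 1 = 191
Step 3: Knot determinant = |det(V + V^T)| = |191| = 191

191


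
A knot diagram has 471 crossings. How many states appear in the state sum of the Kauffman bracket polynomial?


Each crossing contributes 2 choices (A-smoothing or B-smoothing).
Total states = 2^471 = 6097165137335922326917182089439777940915230747392521779021790936768304177382354726797472857545882756171536974846497310342671827498609932238848

6097165137335922326917182089439777940915230747392521779021790936768304177382354726797472857545882756171536974846497310342671827498609932238848


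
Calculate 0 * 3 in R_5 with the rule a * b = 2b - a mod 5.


0 * 3 = 2*3 - 0 mod 5
= 6 - 0 mod 5
= 6 mod 5 = 1

1


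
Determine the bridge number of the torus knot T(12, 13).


The bridge number of T(p,q) is min(p,q).
min(12, 13) = 12

12


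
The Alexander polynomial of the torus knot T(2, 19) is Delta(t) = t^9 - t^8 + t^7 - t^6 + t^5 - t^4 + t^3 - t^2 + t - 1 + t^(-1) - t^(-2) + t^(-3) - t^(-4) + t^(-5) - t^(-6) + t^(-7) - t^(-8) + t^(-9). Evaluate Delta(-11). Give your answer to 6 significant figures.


Substituting t = -11 into Delta(t) = t^9 - t^8 + t^7 - t^6 + t^5 - t^4 + t^3 - t^2 + t - 1 + t^(-1) - t^(-2) + t^(-3) - t^(-4) + t^(-5) - t^(-6) + t^(-7) - t^(-8) + t^(-9):
Term values: (-2357947691) + (-214358881) + (-19487171) + (-1771561) + (-161051) + (-14641) + (-1331) + (-121) + (-11) + (-1) + (-0.0909091) + (-0.00826446) + (-0.000751315) + (-6.83013e-05) + (-6.20921e-06) + (-5.64474e-07) + (-5.13158e-08) + (-4.66507e-09) + (-4.24098e-10)
Sum = -2593742460
Rounded to 6 significant figures: -2.59374e+09

-2.59374e+09


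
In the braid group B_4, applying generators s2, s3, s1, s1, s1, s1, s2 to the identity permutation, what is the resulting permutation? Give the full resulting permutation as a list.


Starting with identity [1, 2, 3, 4].
Apply generators in sequence:
  After s2: [1, 3, 2, 4]
  After s3: [1, 3, 4, 2]
  After s1: [3, 1, 4, 2]
  After s1: [1, 3, 4, 2]
  After s1: [3, 1, 4, 2]
  After s1: [1, 3, 4, 2]
  After s2: [1, 4, 3, 2]
Final permutation: [1, 4, 3, 2]

[1, 4, 3, 2]


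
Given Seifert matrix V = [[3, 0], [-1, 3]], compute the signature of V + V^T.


Step 1: V + V^T = [[6, -1], [-1, 6]]
Step 2: trace = 12, det = 35
Step 3: Discriminant = 12^2 - 4*35 = 4
Step 4: Eigenvalues: 7, 5
Step 5: Signature = (# positive eigenvalues) - (# negative eigenvalues) = 2

2


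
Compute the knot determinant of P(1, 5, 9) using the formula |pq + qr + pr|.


Step 1: Compute pq + qr + pr.
pq = 1*5 = 5
qr = 5*9 = 45
pr = 1*9 = 9
pq + qr + pr = 5 + 45 + 9 = 59
Step 2: Take absolute value.
det(P(1,5,9)) = |59| = 59

59


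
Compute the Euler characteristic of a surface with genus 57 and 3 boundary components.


chi = 2 - 2g - b
= 2 - 2*57 - 3
= 2 - 114 - 3 = -115

-115


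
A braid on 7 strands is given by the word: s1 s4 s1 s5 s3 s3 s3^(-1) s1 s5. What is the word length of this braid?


The word length counts the number of generators (including inverses).
Listing each generator: s1, s4, s1, s5, s3, s3, s3^(-1), s1, s5
There are 9 generators in this braid word.

9


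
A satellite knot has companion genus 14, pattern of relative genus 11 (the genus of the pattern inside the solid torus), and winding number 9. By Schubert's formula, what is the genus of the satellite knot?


Schubert: g(satellite) = g_rel(pattern) + |winding| * g(companion),
where g_rel(pattern) is the genus of the pattern relative to the solid torus.
= 11 + 9 * 14
= 11 + 126 = 137

137


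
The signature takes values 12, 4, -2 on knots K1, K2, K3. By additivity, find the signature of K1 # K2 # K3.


The signature is additive under connected sum.
signature(K1 # K2 # K3) = (12) + (4) + (-2)
= 14

14


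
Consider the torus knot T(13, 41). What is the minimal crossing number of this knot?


For a torus knot T(p, q) with gcd(p,q)=1,
the crossing number is min(p*(q-1), q*(p-1)).
p*(q-1) = 13*40 = 520
q*(p-1) = 41*12 = 492
min(520, 492) = 492

492


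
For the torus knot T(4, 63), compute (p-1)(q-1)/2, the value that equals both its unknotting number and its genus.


For a torus knot T(p,q), both the unknotting number and genus equal (p-1)(q-1)/2.
= (4-1)(63-1)/2
= 3*62/2
= 186/2 = 93

93


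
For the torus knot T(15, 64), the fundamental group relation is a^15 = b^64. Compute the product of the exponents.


The relation is a^15 = b^64.
Product of exponents = 15 * 64
= 960

960


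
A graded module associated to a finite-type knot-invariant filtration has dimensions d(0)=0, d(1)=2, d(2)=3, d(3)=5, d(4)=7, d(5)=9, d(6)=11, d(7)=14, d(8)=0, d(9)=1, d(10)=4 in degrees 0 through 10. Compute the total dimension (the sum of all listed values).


Total dimension = d(0) + d(1) + ... + d(10)
= 0 + 2 + 3 + 5 + 7 + 9 + 11 + 14 + 0 + 1 + 4
= 56

56


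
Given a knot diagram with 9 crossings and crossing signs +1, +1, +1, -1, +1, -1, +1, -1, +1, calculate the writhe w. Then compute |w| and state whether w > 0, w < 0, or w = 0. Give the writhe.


Step 1: Count positive crossings (+1).
Positive crossings: 6
Step 2: Count negative crossings (-1).
Negative crossings: 3
Step 3: Writhe = (positive) - (negative)
w = 6 - 3 = 3
Step 4: |w| = 3, and w is positive

3


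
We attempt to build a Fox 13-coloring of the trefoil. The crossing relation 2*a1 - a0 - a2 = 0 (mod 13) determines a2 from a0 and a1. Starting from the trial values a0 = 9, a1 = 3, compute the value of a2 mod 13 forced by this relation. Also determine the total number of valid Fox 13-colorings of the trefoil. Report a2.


Step 1: Apply the given crossing relation 2*a1 - a0 - a2 = 0 (mod 13).
  a2 = 2*a1 - a0 mod 13
  a2 = 2*3 - 9 mod 13
  a2 = 6 - 9 mod 13
  a2 = -3 mod 13 = 10
Step 2: The trefoil has determinant 3.
  Number of Fox p-colorings (p prime) is p^2 if p = 3, else p.
  Since 13 does not divide 3, only trivial (constant) colorings exist.
  (So the trial a0 = 9, a1 = 3 with a0 != a1 does NOT extend to a valid coloring of the whole trefoil: the other two crossing relations require 3*(a1 - a0) = 0 (mod 13), which fails.)
  Total colorings = 13
Step 3: a2 = 10, total Fox 13-colorings = 13

10


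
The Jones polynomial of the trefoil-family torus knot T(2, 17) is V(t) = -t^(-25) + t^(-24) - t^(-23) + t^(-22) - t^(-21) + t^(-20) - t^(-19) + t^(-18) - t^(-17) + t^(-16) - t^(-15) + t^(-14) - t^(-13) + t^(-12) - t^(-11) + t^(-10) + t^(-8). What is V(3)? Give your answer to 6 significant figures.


Substituting t = 3 into V(t) = -t^(-25) + t^(-24) - t^(-23) + t^(-22) - t^(-21) + t^(-20) - t^(-19) + t^(-18) - t^(-17) + t^(-16) - t^(-15) + t^(-14) - t^(-13) + t^(-12) - t^(-11) + t^(-10) + t^(-8):
  (-)t^(-25) = -1.18024e-12
  (+)t^(-24) = 3.54071e-12
  (-)t^(-23) = -1.06221e-11
  (+)t^(-22) = 3.18664e-11
  (-)t^(-21) = -9.55991e-11
  (+)t^(-20) = 2.86797e-10
  (-)t^(-19) = -8.60392e-10
  (+)t^(-18) = 2.58117e-09
  (-)t^(-17) = -7.74352e-09
  (+)t^(-16) = 2.32306e-08
  (-)t^(-15) = -6.96917e-08
  (+)t^(-14) = 2.09075e-07
  (-)t^(-13) = -6.27225e-07
  (+)t^(-12) = 1.88168e-06
  (-)t^(-11) = -5.64503e-06
  (+)t^(-10) = 1.69351e-05
  (+)t^(-8) = 0.000152416
Sum = (-1.18024e-12) + (3.54071e-12) + (-1.06221e-11) + (3.18664e-11) + (-9.55991e-11) + (2.86797e-10) + (-8.60392e-10) + (2.58117e-09) + (-7.74352e-09) + (2.32306e-08) + (-6.96917e-08) + (2.09075e-07) + (-6.27225e-07) + (1.88168e-06) + (-5.64503e-06) + (1.69351e-05) + (0.000152416)
= 0.0001651171058
Rounded to 6 significant figures: 0.000165117

0.000165117


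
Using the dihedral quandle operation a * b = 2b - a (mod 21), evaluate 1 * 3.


1 * 3 = 2*3 - 1 mod 21
= 6 - 1 mod 21
= 5 mod 21 = 5

5


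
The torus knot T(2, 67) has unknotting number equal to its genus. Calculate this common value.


For a torus knot T(p,q), both the unknotting number and genus equal (p-1)(q-1)/2.
= (2-1)(67-1)/2
= 1*66/2
= 66/2 = 33

33


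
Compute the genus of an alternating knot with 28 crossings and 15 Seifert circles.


For alternating knots, g = (c - s + 1)/2.
= (28 - 15 + 1)/2
= 14/2 = 7

7


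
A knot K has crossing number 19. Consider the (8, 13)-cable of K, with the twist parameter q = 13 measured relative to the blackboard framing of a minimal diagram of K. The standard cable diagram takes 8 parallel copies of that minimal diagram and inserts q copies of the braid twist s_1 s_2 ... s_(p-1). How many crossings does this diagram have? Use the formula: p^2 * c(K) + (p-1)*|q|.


Step 1: Each of the c(K) crossings of the companion diagram becomes p*p = p^2 crossings among the p parallel strands, and each of the |q| twists s_1 s_2 ... s_(p-1) adds (p-1) crossings.
  Crossings = p^2 * c(K) + (p-1)*|q|
Step 2: = 8^2 * 19 + (8-1)*13
Step 3: = 64*19 + 7*13
Step 4: = 1216 + 91 = 1307

1307


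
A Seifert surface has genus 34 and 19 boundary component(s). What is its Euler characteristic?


chi = 2 - 2g - b
= 2 - 2*34 - 19
= 2 - 68 - 19 = -85

-85


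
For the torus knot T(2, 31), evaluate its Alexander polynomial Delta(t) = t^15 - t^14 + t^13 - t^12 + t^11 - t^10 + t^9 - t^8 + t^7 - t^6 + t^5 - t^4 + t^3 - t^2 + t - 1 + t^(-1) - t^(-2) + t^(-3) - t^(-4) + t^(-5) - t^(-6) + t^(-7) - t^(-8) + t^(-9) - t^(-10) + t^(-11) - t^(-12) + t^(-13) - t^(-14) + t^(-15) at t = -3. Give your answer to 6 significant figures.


Substituting t = -3 into Delta(t) = t^15 - t^14 + t^13 - t^12 + t^11 - t^10 + t^9 - t^8 + t^7 - t^6 + t^5 - t^4 + t^3 - t^2 + t - 1 + t^(-1) - t^(-2) + t^(-3) - t^(-4) + t^(-5) - t^(-6) + t^(-7) - t^(-8) + t^(-9) - t^(-10) + t^(-11) - t^(-12) + t^(-13) - t^(-14) + t^(-15):
Term values: (-14348907) + (-4782969) + (-1594323) + (-531441) + (-177147) + (-59049) + (-19683) + (-6561) + (-2187) + (-729) + (-243) + (-81) + (-27) + (-9) + (-3) + (-1) + (-0.333333) + (-0.111111) + (-0.037037) + (-0.0123457) + (-0.00411523) + (-0.00137174) + (-0.000457247) + (-0.000152416) + (-5.08053e-05) + (-1.69351e-05) + (-5.64503e-06) + (-1.88168e-06) + (-6.27225e-07) + (-2.09075e-07) + (-6.96917e-08)
Sum = -21523360.5
Rounded to 6 significant figures: -2.15234e+07

-2.15234e+07


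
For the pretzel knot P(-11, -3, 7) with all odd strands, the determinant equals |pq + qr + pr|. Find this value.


Step 1: Compute pq + qr + pr.
pq = (-11)*(-3) = 33
qr = (-3)*7 = -21
pr = (-11)*7 = -77
pq + qr + pr = 33 + (-21) + (-77) = -65
Step 2: Take absolute value.
det(P(-11,-3,7)) = |-65| = 65

65


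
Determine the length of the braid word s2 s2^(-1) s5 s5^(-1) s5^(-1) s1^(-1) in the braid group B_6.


The word length counts the number of generators (including inverses).
Listing each generator: s2, s2^(-1), s5, s5^(-1), s5^(-1), s1^(-1)
There are 6 generators in this braid word.

6


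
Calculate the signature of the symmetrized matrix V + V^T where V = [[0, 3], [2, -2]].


Step 1: V + V^T = [[0, 5], [5, -4]]
Step 2: trace = -4, det = -25
Step 3: Discriminant = (-4)^2 - 4*(-25) = 116
Step 4: Eigenvalues: 3.38516, -7.38516
Step 5: Signature = (# positive eigenvalues) - (# negative eigenvalues) = 0

0


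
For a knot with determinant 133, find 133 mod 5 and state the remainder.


Step 1: A knot is p-colorable if and only if p divides its determinant.
Step 2: Compute 133 mod 5.
133 = 26 * 5 + 3
Step 3: 133 mod 5 = 3
Step 4: The knot is 5-colorable: no

3


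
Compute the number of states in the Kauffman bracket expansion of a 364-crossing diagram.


Each crossing contributes 2 choices (A-smoothing or B-smoothing).
Total states = 2^364 = 37576681324381331646231689548629392438010920782533117931316655544515344401833735095419183974156299248510959616

37576681324381331646231689548629392438010920782533117931316655544515344401833735095419183974156299248510959616


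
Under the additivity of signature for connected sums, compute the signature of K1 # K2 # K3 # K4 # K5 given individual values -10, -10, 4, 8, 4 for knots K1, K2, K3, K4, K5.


The signature is additive under connected sum.
signature(K1 # K2 # K3 # K4 # K5) = (-10) + (-10) + (4) + (8) + (4)
= -4

-4


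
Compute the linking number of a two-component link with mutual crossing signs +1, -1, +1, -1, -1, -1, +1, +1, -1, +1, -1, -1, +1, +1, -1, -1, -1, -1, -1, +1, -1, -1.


Step 1: Count positive crossings: 8
Step 2: Count negative crossings: 14
Step 3: Sum of signs = 8 - 14 = -6
Step 4: Linking number = sum/2 = -6/2 = -3

-3


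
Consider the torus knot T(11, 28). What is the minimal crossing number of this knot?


For a torus knot T(p, q) with gcd(p,q)=1,
the crossing number is min(p*(q-1), q*(p-1)).
p*(q-1) = 11*27 = 297
q*(p-1) = 28*10 = 280
min(297, 280) = 280

280


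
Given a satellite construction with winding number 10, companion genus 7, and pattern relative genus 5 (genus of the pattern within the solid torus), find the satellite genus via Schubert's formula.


Schubert: g(satellite) = g_rel(pattern) + |winding| * g(companion),
where g_rel(pattern) is the genus of the pattern relative to the solid torus.
= 5 + 10 * 7
= 5 + 70 = 75

75


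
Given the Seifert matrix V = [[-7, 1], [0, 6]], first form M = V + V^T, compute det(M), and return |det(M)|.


Step 1: Form V + V^T where V = [[-7, 1], [0, 6]]
  V^T = [[-7, 0], [1, 6]]
  V + V^T = [[-14, 1], [1, 12]]
Step 2: det(V + V^T) = (-14)*12 - 1*1
  = -168 - 1 = -169
Step 3: Knot determinant = |det(V + V^T)| = |-169| = 169

169


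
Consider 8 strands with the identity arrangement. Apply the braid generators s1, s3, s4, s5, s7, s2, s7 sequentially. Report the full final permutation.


Starting with identity [1, 2, 3, 4, 5, 6, 7, 8].
Apply generators in sequence:
  After s1: [2, 1, 3, 4, 5, 6, 7, 8]
  After s3: [2, 1, 4, 3, 5, 6, 7, 8]
  After s4: [2, 1, 4, 5, 3, 6, 7, 8]
  After s5: [2, 1, 4, 5, 6, 3, 7, 8]
  After s7: [2, 1, 4, 5, 6, 3, 8, 7]
  After s2: [2, 4, 1, 5, 6, 3, 8, 7]
  After s7: [2, 4, 1, 5, 6, 3, 7, 8]
Final permutation: [2, 4, 1, 5, 6, 3, 7, 8]

[2, 4, 1, 5, 6, 3, 7, 8]


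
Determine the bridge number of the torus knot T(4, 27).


The bridge number of T(p,q) is min(p,q).
min(4, 27) = 4

4


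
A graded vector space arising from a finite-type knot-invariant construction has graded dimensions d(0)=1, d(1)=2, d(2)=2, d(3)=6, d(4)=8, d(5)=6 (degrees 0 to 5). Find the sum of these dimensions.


Total dimension = d(0) + d(1) + ... + d(5)
= 1 + 2 + 2 + 6 + 8 + 6
= 25

25


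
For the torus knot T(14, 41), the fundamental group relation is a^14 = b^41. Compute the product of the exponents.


The relation is a^14 = b^41.
Product of exponents = 14 * 41
= 574

574


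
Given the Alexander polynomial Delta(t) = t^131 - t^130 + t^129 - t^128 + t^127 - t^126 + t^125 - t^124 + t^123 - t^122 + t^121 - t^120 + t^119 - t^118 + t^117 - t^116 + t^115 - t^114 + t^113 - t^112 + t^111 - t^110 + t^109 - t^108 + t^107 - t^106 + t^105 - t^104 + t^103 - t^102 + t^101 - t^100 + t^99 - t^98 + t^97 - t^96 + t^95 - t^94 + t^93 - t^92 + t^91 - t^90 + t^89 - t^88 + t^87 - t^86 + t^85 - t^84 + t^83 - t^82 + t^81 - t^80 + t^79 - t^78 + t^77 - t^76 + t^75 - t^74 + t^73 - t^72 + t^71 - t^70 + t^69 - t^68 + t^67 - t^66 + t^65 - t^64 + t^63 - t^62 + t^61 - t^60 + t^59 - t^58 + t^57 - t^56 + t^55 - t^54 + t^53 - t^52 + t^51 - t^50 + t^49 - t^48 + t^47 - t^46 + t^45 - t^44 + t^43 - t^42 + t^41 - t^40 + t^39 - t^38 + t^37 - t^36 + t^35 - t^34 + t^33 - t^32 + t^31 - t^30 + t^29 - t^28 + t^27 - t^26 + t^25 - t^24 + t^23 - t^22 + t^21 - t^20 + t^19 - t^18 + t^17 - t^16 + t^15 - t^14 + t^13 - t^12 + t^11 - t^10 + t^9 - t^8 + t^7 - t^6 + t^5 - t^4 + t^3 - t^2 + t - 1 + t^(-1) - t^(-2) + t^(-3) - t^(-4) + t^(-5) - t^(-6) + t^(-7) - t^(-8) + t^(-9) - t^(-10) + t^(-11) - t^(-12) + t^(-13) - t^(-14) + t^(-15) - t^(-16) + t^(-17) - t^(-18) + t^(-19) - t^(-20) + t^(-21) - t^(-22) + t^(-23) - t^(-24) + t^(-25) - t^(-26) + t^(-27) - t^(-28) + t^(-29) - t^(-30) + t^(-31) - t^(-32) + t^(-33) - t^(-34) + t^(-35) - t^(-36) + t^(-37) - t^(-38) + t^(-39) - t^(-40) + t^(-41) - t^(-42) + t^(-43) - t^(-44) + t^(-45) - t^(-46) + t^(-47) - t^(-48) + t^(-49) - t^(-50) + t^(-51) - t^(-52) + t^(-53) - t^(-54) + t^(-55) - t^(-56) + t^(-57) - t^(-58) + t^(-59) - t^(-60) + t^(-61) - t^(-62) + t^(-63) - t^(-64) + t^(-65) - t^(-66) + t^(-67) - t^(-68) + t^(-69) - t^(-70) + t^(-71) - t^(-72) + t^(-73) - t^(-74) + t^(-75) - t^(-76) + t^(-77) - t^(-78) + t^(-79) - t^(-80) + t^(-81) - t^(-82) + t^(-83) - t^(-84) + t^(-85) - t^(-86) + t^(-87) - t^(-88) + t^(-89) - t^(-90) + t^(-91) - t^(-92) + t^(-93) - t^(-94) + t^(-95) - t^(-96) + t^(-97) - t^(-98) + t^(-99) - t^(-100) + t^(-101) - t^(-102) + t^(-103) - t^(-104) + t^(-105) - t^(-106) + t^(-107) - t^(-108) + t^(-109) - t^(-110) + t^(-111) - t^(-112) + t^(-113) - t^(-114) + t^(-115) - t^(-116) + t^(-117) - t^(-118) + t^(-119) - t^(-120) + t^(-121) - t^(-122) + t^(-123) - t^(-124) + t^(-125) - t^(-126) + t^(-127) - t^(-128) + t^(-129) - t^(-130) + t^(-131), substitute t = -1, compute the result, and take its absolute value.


Step 1: The polynomial has 263 terms with alternating signs, exponents from 131 down to -131.
Step 2: Substitute t = -1. The i-th term has coefficient (-1)^i and exponent (m-i),
  so its value is (-1)^i * (-1)^(m-i) = (-1)^m = -1 for every i.
Step 3: All 263 terms equal -1, so Delta(-1) = 263 * (-1) = -263
Step 4: |Delta(-1)| = 263

263


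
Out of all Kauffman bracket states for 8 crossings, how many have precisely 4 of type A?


We choose which 4 of 8 crossings get A-smoothings.
C(8, 4) = 8! / (4! * 4!)
= 70

70


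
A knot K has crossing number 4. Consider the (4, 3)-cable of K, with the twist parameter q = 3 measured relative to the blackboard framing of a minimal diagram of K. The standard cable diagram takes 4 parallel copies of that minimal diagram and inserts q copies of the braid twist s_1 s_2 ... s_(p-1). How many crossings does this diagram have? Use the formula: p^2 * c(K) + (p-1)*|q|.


Step 1: Each of the c(K) crossings of the companion diagram becomes p*p = p^2 crossings among the p parallel strands, and each of the |q| twists s_1 s_2 ... s_(p-1) adds (p-1) crossings.
  Crossings = p^2 * c(K) + (p-1)*|q|
Step 2: = 4^2 * 4 + (4-1)*3
Step 3: = 16*4 + 3*3
Step 4: = 64 + 9 = 73

73


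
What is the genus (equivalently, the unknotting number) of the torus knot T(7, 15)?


For a torus knot T(p,q), both the unknotting number and genus equal (p-1)(q-1)/2.
= (7-1)(15-1)/2
= 6*14/2
= 84/2 = 42

42


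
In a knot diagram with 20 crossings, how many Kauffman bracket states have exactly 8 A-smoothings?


We choose which 8 of 20 crossings get A-smoothings.
C(20, 8) = 20! / (8! * 12!)
= 125970

125970


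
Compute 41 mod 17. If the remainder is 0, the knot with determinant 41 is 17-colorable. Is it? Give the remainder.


Step 1: A knot is p-colorable if and only if p divides its determinant.
Step 2: Compute 41 mod 17.
41 = 2 * 17 + 7
Step 3: 41 mod 17 = 7
Step 4: The knot is 17-colorable: no

7


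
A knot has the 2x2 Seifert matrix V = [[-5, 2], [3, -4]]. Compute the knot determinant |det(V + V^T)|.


Step 1: Form V + V^T where V = [[-5, 2], [3, -4]]
  V^T = [[-5, 3], [2, -4]]
  V + V^T = [[-10, 5], [5, -8]]
Step 2: det(V + V^T) = (-10)*(-8) - 5*5
  = 80 - 25 = 55
Step 3: Knot determinant = |det(V + V^T)| = |55| = 55

55


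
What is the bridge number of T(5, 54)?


The bridge number of T(p,q) is min(p,q).
min(5, 54) = 5

5


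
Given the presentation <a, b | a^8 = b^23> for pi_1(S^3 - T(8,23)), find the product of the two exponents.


The relation is a^8 = b^23.
Product of exponents = 8 * 23
= 184

184


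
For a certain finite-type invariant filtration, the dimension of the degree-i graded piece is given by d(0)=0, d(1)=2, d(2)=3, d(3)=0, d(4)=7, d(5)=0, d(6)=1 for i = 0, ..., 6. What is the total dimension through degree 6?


Total dimension = d(0) + d(1) + ... + d(6)
= 0 + 2 + 3 + 0 + 7 + 0 + 1
= 13

13


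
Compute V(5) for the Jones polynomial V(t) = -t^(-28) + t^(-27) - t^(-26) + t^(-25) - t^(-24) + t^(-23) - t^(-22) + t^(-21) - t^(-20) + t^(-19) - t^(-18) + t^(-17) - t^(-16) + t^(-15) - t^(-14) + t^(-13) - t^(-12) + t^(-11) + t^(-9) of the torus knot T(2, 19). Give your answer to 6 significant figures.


Substituting t = 5 into V(t) = -t^(-28) + t^(-27) - t^(-26) + t^(-25) - t^(-24) + t^(-23) - t^(-22) + t^(-21) - t^(-20) + t^(-19) - t^(-18) + t^(-17) - t^(-16) + t^(-15) - t^(-14) + t^(-13) - t^(-12) + t^(-11) + t^(-9):
  (-)t^(-28) = -2.68435e-20
  (+)t^(-27) = 1.34218e-19
  (-)t^(-26) = -6.71089e-19
  (+)t^(-25) = 3.35544e-18
  (-)t^(-24) = -1.67772e-17
  (+)t^(-23) = 8.38861e-17
  (-)t^(-22) = -4.1943e-16
  (+)t^(-21) = 2.09715e-15
  (-)t^(-20) = -1.04858e-14
  (+)t^(-19) = 5.24288e-14
  (-)t^(-18) = -2.62144e-13
  (+)t^(-17) = 1.31072e-12
  (-)t^(-16) = -6.5536e-12
  (+)t^(-15) = 3.2768e-11
  (-)t^(-14) = -1.6384e-10
  (+)t^(-13) = 8.192e-10
  (-)t^(-12) = -4.096e-09
  (+)t^(-11) = 2.048e-08
  (+)t^(-9) = 5.12e-07
Sum = (-2.68435e-20) + (1.34218e-19) + (-6.71089e-19) + (3.35544e-18) + (-1.67772e-17) + (8.38861e-17) + (-4.1943e-16) + (2.09715e-15) + (-1.04858e-14) + (5.24288e-14) + (-2.62144e-13) + (1.31072e-12) + (-6.5536e-12) + (3.2768e-11) + (-1.6384e-10) + (8.192e-10) + (-4.096e-09) + (2.048e-08) + (5.12e-07)
= 5.290666667e-07
Rounded to 6 significant figures: 5.29067e-07

5.29067e-07


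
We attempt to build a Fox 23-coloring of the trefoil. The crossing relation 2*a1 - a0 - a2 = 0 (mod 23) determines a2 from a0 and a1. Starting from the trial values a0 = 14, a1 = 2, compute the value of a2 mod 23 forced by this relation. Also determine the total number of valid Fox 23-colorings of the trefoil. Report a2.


Step 1: Apply the given crossing relation 2*a1 - a0 - a2 = 0 (mod 23).
  a2 = 2*a1 - a0 mod 23
  a2 = 2*2 - 14 mod 23
  a2 = 4 - 14 mod 23
  a2 = -10 mod 23 = 13
Step 2: The trefoil has determinant 3.
  Number of Fox p-colorings (p prime) is p^2 if p = 3, else p.
  Since 23 does not divide 3, only trivial (constant) colorings exist.
  (So the trial a0 = 14, a1 = 2 with a0 != a1 does NOT extend to a valid coloring of the whole trefoil: the other two crossing relations require 3*(a1 - a0) = 0 (mod 23), which fails.)
  Total colorings = 23
Step 3: a2 = 13, total Fox 23-colorings = 23

13


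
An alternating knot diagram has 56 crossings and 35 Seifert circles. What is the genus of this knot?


For alternating knots, g = (c - s + 1)/2.
= (56 - 35 + 1)/2
= 22/2 = 11

11


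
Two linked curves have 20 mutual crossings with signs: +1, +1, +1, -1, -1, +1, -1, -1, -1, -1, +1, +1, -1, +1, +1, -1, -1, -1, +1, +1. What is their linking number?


Step 1: Count positive crossings: 10
Step 2: Count negative crossings: 10
Step 3: Sum of signs = 10 - 10 = 0
Step 4: Linking number = sum/2 = 0/2 = 0

0


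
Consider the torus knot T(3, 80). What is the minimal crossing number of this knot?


For a torus knot T(p, q) with gcd(p,q)=1,
the crossing number is min(p*(q-1), q*(p-1)).
p*(q-1) = 3*79 = 237
q*(p-1) = 80*2 = 160
min(237, 160) = 160

160


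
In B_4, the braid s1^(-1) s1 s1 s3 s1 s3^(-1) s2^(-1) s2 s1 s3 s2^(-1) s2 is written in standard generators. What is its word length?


The word length counts the number of generators (including inverses).
Listing each generator: s1^(-1), s1, s1, s3, s1, s3^(-1), s2^(-1), s2, s1, s3, s2^(-1), s2
There are 12 generators in this braid word.

12


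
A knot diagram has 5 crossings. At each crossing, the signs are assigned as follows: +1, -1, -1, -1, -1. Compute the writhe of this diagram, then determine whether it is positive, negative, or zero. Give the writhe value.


Step 1: Count positive crossings (+1).
Positive crossings: 1
Step 2: Count negative crossings (-1).
Negative crossings: 4
Step 3: Writhe = (positive) - (negative)
w = 1 - 4 = -3
Step 4: |w| = 3, and w is negative

-3


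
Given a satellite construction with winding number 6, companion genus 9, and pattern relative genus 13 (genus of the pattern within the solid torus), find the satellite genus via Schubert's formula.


Schubert: g(satellite) = g_rel(pattern) + |winding| * g(companion),
where g_rel(pattern) is the genus of the pattern relative to the solid torus.
= 13 + 6 * 9
= 13 + 54 = 67

67


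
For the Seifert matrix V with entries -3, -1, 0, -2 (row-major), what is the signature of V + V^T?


Step 1: V + V^T = [[-6, -1], [-1, -4]]
Step 2: trace = -10, det = 23
Step 3: Discriminant = (-10)^2 - 4*23 = 8
Step 4: Eigenvalues: -3.58579, -6.41421
Step 5: Signature = (# positive eigenvalues) - (# negative eigenvalues) = -2

-2


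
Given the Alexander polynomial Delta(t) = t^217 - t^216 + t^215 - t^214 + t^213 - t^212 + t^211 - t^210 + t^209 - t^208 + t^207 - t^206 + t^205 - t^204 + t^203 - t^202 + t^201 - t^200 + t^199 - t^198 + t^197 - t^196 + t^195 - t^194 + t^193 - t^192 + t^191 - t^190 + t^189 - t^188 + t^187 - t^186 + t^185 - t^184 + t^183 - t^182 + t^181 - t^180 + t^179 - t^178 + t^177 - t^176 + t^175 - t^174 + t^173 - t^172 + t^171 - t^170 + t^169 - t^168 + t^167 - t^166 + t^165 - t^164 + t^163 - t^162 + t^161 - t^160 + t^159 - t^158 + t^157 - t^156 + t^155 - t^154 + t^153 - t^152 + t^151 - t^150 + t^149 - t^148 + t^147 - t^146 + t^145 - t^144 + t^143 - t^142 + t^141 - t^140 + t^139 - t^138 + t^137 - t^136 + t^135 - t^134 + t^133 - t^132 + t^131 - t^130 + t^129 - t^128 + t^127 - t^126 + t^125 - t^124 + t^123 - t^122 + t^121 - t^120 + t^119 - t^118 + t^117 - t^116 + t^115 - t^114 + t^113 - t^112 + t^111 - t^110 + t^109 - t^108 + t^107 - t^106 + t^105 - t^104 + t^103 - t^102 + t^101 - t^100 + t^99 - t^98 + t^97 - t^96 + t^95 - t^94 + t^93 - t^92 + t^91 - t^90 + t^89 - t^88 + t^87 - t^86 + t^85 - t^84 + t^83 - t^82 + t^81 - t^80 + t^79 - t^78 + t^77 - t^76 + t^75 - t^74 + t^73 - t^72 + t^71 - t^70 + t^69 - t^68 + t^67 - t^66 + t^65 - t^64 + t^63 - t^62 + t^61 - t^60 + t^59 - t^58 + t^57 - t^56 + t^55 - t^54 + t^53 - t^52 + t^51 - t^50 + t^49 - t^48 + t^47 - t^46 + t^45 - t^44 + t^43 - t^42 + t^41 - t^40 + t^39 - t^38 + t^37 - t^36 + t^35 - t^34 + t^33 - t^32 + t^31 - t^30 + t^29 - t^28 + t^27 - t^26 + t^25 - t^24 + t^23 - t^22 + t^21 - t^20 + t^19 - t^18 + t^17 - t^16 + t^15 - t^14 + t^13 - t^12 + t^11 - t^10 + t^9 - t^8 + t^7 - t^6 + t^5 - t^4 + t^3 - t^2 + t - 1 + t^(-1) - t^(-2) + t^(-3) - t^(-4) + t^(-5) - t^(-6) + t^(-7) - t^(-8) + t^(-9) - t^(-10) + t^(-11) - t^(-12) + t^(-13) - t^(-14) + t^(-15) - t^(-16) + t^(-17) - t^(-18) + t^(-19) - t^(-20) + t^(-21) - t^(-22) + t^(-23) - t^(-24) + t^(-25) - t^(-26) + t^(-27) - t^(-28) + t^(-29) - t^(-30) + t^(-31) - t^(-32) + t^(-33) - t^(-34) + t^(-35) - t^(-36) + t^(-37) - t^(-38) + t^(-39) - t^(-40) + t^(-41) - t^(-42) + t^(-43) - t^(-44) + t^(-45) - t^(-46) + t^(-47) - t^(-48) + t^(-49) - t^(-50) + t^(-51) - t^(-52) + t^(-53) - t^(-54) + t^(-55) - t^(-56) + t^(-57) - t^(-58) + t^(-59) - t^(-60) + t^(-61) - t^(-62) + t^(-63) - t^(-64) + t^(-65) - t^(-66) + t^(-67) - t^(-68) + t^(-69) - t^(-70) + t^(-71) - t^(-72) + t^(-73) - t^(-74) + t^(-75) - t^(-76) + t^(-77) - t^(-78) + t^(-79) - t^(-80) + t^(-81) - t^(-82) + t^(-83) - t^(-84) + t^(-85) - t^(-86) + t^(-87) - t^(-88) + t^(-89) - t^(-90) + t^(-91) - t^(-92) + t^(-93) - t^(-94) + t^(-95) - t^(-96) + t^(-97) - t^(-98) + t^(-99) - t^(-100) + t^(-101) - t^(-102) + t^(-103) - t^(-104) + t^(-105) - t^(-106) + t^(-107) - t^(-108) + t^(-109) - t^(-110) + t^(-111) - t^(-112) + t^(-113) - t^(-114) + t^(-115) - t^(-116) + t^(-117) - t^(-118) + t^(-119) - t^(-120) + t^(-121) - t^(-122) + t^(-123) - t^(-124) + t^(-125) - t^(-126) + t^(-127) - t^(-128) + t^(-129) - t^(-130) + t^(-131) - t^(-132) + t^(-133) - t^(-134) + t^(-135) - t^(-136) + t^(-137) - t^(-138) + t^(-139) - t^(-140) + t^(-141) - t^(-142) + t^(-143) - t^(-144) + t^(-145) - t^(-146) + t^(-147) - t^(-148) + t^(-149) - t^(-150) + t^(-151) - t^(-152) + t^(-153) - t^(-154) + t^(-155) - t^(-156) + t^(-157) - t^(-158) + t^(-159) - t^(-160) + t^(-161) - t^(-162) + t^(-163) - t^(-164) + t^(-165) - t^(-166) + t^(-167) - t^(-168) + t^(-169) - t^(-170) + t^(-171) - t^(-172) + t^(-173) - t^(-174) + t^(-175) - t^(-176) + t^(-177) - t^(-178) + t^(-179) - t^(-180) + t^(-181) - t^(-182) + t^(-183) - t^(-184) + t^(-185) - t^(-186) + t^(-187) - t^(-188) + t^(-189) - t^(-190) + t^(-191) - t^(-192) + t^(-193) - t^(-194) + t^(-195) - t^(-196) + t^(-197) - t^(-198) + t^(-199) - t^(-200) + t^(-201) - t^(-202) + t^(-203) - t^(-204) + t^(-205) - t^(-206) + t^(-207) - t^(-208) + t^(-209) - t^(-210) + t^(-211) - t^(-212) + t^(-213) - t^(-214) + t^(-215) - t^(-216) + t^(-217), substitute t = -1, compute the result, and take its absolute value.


Step 1: The polynomial has 435 terms with alternating signs, exponents from 217 down to -217.
Step 2: Substitute t = -1. The i-th term has coefficient (-1)^i and exponent (m-i),
  so its value is (-1)^i * (-1)^(m-i) = (-1)^m = -1 for every i.
Step 3: All 435 terms equal -1, so Delta(-1) = 435 * (-1) = -435
Step 4: |Delta(-1)| = 435

435


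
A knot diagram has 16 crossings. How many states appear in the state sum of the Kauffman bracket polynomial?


Each crossing contributes 2 choices (A-smoothing or B-smoothing).
Total states = 2^16 = 65536

65536


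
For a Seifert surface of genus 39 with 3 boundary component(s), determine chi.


chi = 2 - 2g - b
= 2 - 2*39 - 3
= 2 - 78 - 3 = -79

-79


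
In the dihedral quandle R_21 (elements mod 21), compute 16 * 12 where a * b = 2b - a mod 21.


16 * 12 = 2*12 - 16 mod 21
= 24 - 16 mod 21
= 8 mod 21 = 8

8


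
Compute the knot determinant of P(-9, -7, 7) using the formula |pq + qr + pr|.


Step 1: Compute pq + qr + pr.
pq = (-9)*(-7) = 63
qr = (-7)*7 = -49
pr = (-9)*7 = -63
pq + qr + pr = 63 + (-49) + (-63) = -49
Step 2: Take absolute value.
det(P(-9,-7,7)) = |-49| = 49

49


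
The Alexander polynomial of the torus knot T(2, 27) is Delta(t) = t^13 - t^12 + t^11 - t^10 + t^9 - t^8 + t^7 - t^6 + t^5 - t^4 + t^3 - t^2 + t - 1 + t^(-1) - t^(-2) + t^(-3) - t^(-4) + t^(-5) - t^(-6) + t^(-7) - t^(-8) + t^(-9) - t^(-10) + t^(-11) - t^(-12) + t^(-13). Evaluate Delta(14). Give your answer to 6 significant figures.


Substituting t = 14 into Delta(t) = t^13 - t^12 + t^11 - t^10 + t^9 - t^8 + t^7 - t^6 + t^5 - t^4 + t^3 - t^2 + t - 1 + t^(-1) - t^(-2) + t^(-3) - t^(-4) + t^(-5) - t^(-6) + t^(-7) - t^(-8) + t^(-9) - t^(-10) + t^(-11) - t^(-12) + t^(-13):
Term values: (793714773254144) + (-56693912375296) + (4049565169664) + (-289254654976) + (20661046784) + (-1475789056) + (105413504) + (-7529536) + (537824) + (-38416) + (2744) + (-196) + (14) + (-1) + (0.0714286) + (-0.00510204) + (0.000364431) + (-2.60308e-05) + (1.85934e-06) + (-1.3281e-07) + (9.48645e-09) + (-6.77604e-10) + (4.84003e-11) + (-3.45716e-12) + (2.4694e-13) + (-1.76386e-14) + (1.2599e-15)
Sum = 7.40800455e+14
Rounded to 6 significant figures: 7.408e+14

7.408e+14


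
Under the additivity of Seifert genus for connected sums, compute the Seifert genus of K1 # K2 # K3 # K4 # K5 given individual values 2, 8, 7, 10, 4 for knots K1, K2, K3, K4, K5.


The Seifert genus is additive under connected sum.
Seifert genus(K1 # K2 # K3 # K4 # K5) = (2) + (8) + (7) + (10) + (4)
= 31

31


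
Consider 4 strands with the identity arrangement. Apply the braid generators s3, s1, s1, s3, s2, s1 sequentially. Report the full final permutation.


Starting with identity [1, 2, 3, 4].
Apply generators in sequence:
  After s3: [1, 2, 4, 3]
  After s1: [2, 1, 4, 3]
  After s1: [1, 2, 4, 3]
  After s3: [1, 2, 3, 4]
  After s2: [1, 3, 2, 4]
  After s1: [3, 1, 2, 4]
Final permutation: [3, 1, 2, 4]

[3, 1, 2, 4]


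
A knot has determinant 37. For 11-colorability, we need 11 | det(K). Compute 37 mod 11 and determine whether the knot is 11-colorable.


Step 1: A knot is p-colorable if and only if p divides its determinant.
Step 2: Compute 37 mod 11.
37 = 3 * 11 + 4
Step 3: 37 mod 11 = 4
Step 4: The knot is 11-colorable: no

4


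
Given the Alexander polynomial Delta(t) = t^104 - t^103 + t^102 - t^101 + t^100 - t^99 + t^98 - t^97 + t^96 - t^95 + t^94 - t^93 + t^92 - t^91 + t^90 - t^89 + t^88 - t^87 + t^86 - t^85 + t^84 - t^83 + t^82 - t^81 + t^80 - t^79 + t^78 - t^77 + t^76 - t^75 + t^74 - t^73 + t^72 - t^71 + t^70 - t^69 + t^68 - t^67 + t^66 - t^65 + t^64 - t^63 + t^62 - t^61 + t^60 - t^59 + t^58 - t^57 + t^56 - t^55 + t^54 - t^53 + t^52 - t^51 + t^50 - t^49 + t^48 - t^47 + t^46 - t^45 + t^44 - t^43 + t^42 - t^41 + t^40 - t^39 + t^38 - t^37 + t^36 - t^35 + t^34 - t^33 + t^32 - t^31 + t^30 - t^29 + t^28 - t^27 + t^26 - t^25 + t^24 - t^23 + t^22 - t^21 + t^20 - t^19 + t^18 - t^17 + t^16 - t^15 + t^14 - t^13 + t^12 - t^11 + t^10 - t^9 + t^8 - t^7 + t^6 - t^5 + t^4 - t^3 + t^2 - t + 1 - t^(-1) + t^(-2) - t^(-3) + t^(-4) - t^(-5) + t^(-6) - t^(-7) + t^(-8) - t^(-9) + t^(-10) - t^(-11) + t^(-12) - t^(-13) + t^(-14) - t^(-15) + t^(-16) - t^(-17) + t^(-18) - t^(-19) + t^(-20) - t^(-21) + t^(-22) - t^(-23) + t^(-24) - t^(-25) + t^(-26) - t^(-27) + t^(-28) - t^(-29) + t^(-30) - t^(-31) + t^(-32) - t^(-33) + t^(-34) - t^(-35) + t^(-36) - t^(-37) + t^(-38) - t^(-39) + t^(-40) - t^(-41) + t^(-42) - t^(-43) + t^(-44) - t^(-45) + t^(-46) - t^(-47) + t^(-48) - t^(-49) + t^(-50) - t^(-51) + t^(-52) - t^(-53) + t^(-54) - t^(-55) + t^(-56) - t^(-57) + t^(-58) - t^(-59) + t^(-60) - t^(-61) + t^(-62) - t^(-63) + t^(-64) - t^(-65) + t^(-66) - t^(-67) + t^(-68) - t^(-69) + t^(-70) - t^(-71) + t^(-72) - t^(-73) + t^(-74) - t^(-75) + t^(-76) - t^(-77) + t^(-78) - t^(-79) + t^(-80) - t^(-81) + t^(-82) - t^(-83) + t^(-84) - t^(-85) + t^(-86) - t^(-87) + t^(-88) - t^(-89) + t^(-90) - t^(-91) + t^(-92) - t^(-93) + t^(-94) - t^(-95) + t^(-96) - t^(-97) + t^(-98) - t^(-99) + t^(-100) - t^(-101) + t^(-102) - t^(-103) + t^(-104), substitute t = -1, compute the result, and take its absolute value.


Step 1: The polynomial has 209 terms with alternating signs, exponents from 104 down to -104.
Step 2: Substitute t = -1. The i-th term has coefficient (-1)^i and exponent (m-i),
  so its value is (-1)^i * (-1)^(m-i) = (-1)^m = 1 for every i.
Step 3: All 209 terms equal 1, so Delta(-1) = 209 * (1) = 209
Step 4: |Delta(-1)| = 209

209


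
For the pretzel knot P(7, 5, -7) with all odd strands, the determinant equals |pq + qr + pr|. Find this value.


Step 1: Compute pq + qr + pr.
pq = 7*5 = 35
qr = 5*(-7) = -35
pr = 7*(-7) = -49
pq + qr + pr = 35 + (-35) + (-49) = -49
Step 2: Take absolute value.
det(P(7,5,-7)) = |-49| = 49

49


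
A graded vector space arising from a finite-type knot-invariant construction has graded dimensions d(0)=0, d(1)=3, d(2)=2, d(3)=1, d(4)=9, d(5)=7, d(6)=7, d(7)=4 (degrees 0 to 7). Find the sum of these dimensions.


Total dimension = d(0) + d(1) + ... + d(7)
= 0 + 3 + 2 + 1 + 9 + 7 + 7 + 4
= 33

33


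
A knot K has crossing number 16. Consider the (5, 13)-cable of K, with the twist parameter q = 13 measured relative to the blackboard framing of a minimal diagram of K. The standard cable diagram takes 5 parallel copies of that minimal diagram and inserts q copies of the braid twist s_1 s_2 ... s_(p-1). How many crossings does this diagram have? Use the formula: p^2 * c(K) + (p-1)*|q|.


Step 1: Each of the c(K) crossings of the companion diagram becomes p*p = p^2 crossings among the p parallel strands, and each of the |q| twists s_1 s_2 ... s_(p-1) adds (p-1) crossings.
  Crossings = p^2 * c(K) + (p-1)*|q|
Step 2: = 5^2 * 16 + (5-1)*13
Step 3: = 25*16 + 4*13
Step 4: = 400 + 52 = 452

452


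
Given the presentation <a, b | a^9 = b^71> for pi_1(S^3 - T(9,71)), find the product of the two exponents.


The relation is a^9 = b^71.
Product of exponents = 9 * 71
= 639

639


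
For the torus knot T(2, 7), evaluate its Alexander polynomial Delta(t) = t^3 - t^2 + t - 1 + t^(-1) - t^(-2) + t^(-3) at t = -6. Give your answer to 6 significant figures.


Substituting t = -6 into Delta(t) = t^3 - t^2 + t - 1 + t^(-1) - t^(-2) + t^(-3):
Term values: (-216) + (-36) + (-6) + (-1) + (-0.166667) + (-0.0277778) + (-0.00462963)
Sum = -259.1990741
Rounded to 6 significant figures: -259.199

-259.199


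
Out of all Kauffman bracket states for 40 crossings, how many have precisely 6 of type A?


We choose which 6 of 40 crossings get A-smoothings.
C(40, 6) = 40! / (6! * 34!)
= 3838380

3838380


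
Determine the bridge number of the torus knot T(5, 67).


The bridge number of T(p,q) is min(p,q).
min(5, 67) = 5

5


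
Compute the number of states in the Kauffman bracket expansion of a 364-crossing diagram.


Each crossing contributes 2 choices (A-smoothing or B-smoothing).
Total states = 2^364 = 37576681324381331646231689548629392438010920782533117931316655544515344401833735095419183974156299248510959616

37576681324381331646231689548629392438010920782533117931316655544515344401833735095419183974156299248510959616


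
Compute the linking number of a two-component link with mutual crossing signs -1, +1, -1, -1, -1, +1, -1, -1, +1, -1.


Step 1: Count positive crossings: 3
Step 2: Count negative crossings: 7
Step 3: Sum of signs = 3 - 7 = -4
Step 4: Linking number = sum/2 = -4/2 = -2

-2


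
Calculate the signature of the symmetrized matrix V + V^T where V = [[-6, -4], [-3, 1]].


Step 1: V + V^T = [[-12, -7], [-7, 2]]
Step 2: trace = -10, det = -73
Step 3: Discriminant = (-10)^2 - 4*(-73) = 392
Step 4: Eigenvalues: 4.89949, -14.8995
Step 5: Signature = (# positive eigenvalues) - (# negative eigenvalues) = 0

0


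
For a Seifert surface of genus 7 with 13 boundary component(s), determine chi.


chi = 2 - 2g - b
= 2 - 2*7 - 13
= 2 - 14 - 13 = -25

-25


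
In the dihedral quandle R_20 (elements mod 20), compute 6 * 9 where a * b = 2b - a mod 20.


6 * 9 = 2*9 - 6 mod 20
= 18 - 6 mod 20
= 12 mod 20 = 12

12


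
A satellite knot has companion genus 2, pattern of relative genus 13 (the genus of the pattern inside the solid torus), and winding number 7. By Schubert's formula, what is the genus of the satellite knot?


Schubert: g(satellite) = g_rel(pattern) + |winding| * g(companion),
where g_rel(pattern) is the genus of the pattern relative to the solid torus.
= 13 + 7 * 2
= 13 + 14 = 27

27


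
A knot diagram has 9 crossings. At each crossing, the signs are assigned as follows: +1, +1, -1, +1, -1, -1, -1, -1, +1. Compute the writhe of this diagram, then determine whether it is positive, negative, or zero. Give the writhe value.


Step 1: Count positive crossings (+1).
Positive crossings: 4
Step 2: Count negative crossings (-1).
Negative crossings: 5
Step 3: Writhe = (positive) - (negative)
w = 4 - 5 = -1
Step 4: |w| = 1, and w is negative

-1


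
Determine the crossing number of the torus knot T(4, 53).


For a torus knot T(p, q) with gcd(p,q)=1,
the crossing number is min(p*(q-1), q*(p-1)).
p*(q-1) = 4*52 = 208
q*(p-1) = 53*3 = 159
min(208, 159) = 159

159


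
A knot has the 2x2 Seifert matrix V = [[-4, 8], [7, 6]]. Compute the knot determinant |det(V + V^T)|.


Step 1: Form V + V^T where V = [[-4, 8], [7, 6]]
  V^T = [[-4, 7], [8, 6]]
  V + V^T = [[-8, 15], [15, 12]]
Step 2: det(V + V^T) = (-8)*12 - 15*15
  = -96 - 225 = -321
Step 3: Knot determinant = |det(V + V^T)| = |-321| = 321

321


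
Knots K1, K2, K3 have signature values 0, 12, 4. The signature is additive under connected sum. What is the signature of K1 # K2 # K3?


The signature is additive under connected sum.
signature(K1 # K2 # K3) = (0) + (12) + (4)
= 16

16
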